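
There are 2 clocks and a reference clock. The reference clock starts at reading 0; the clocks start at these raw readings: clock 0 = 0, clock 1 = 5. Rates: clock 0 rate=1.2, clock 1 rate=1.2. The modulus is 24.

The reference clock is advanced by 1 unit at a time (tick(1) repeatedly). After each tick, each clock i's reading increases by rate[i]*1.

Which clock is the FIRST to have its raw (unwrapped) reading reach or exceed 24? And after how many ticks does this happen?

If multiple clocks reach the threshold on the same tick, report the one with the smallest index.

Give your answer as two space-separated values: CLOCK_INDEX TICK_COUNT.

clock 0: start=0, rate=1.2, needs 24-0 = 24; ticks = ceil(24/1.2) = ceil(20.0000) = 20; reading at tick 20 = 0 + 1.2*20 = 24.0000
clock 1: start=5, rate=1.2, needs 24-5 = 19; ticks = ceil(19/1.2) = ceil(15.8333) = 16; reading at tick 16 = 5 + 1.2*16 = 24.2000
Minimum tick count = 16; winners = [1]; smallest index = 1

Answer: 1 16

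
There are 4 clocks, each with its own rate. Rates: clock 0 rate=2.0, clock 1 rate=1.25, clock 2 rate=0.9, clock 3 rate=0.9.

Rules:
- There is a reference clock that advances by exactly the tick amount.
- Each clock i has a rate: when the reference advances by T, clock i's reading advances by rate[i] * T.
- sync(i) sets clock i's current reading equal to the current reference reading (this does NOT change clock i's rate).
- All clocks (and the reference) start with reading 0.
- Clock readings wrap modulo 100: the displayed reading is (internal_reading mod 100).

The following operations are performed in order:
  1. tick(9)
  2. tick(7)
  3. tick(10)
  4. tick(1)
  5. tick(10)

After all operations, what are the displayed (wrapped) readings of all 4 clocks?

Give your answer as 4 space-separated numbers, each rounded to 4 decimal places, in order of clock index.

Answer: 74.0000 46.2500 33.3000 33.3000

Derivation:
After op 1 tick(9): ref=9.0000 raw=[18.0000 11.2500 8.1000 8.1000]
After op 2 tick(7): ref=16.0000 raw=[32.0000 20.0000 14.4000 14.4000]
After op 3 tick(10): ref=26.0000 raw=[52.0000 32.5000 23.4000 23.4000]
After op 4 tick(1): ref=27.0000 raw=[54.0000 33.7500 24.3000 24.3000]
After op 5 tick(10): ref=37.0000 raw=[74.0000 46.2500 33.3000 33.3000]
Wrap final raw readings (mod 100): 74.0000 mod 100 = 74.0000; 46.2500 mod 100 = 46.2500; 33.3000 mod 100 = 33.3000; 33.3000 mod 100 = 33.3000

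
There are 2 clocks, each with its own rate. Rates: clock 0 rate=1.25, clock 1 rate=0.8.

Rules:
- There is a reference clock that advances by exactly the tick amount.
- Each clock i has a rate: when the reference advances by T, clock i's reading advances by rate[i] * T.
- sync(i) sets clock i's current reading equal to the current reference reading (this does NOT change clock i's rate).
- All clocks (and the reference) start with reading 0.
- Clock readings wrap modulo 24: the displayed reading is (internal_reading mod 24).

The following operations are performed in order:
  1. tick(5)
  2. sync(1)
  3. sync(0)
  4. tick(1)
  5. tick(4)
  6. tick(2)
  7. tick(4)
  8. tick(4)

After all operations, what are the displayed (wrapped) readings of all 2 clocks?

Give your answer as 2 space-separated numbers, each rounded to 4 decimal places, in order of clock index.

After op 1 tick(5): ref=5.0000 raw=[6.2500 4.0000]
After op 2 sync(1): ref=5.0000 raw=[6.2500 5.0000]
After op 3 sync(0): ref=5.0000 raw=[5.0000 5.0000]
After op 4 tick(1): ref=6.0000 raw=[6.2500 5.8000]
After op 5 tick(4): ref=10.0000 raw=[11.2500 9.0000]
After op 6 tick(2): ref=12.0000 raw=[13.7500 10.6000]
After op 7 tick(4): ref=16.0000 raw=[18.7500 13.8000]
After op 8 tick(4): ref=20.0000 raw=[23.7500 17.0000]
Wrap final raw readings (mod 24): 23.7500 mod 24 = 23.7500; 17.0000 mod 24 = 17.0000

Answer: 23.7500 17.0000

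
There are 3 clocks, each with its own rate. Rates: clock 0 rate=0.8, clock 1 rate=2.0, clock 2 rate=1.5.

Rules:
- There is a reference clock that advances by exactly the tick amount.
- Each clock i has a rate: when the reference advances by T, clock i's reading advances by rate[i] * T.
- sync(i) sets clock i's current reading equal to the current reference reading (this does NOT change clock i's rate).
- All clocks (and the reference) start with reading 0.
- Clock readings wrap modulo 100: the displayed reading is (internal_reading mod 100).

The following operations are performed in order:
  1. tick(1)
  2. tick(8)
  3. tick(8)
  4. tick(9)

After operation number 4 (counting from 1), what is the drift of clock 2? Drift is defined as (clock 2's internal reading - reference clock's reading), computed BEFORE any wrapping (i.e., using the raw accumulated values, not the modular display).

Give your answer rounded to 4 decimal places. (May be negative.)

After op 1 tick(1): ref=1.0000 raw=[0.8000 2.0000 1.5000]
After op 2 tick(8): ref=9.0000 raw=[7.2000 18.0000 13.5000]
After op 3 tick(8): ref=17.0000 raw=[13.6000 34.0000 25.5000]
After op 4 tick(9): ref=26.0000 raw=[20.8000 52.0000 39.0000]
Drift of clock 2 after op 4: 39.0000 - 26.0000 = 13.0000

Answer: 13.0000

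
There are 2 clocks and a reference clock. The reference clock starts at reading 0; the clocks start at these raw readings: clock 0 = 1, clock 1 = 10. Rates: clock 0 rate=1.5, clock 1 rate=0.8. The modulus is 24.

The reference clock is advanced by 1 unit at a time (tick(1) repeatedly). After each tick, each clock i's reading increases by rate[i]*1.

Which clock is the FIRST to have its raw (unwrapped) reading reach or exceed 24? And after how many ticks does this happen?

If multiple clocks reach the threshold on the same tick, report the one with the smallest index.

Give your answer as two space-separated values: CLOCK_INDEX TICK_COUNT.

clock 0: start=1, rate=1.5, needs 24-1 = 23; ticks = ceil(23/1.5) = ceil(15.3333) = 16; reading at tick 16 = 1 + 1.5*16 = 25.0000
clock 1: start=10, rate=0.8, needs 24-10 = 14; ticks = ceil(14/0.8) = ceil(17.5000) = 18; reading at tick 18 = 10 + 0.8*18 = 24.4000
Minimum tick count = 16; winners = [0]; smallest index = 0

Answer: 0 16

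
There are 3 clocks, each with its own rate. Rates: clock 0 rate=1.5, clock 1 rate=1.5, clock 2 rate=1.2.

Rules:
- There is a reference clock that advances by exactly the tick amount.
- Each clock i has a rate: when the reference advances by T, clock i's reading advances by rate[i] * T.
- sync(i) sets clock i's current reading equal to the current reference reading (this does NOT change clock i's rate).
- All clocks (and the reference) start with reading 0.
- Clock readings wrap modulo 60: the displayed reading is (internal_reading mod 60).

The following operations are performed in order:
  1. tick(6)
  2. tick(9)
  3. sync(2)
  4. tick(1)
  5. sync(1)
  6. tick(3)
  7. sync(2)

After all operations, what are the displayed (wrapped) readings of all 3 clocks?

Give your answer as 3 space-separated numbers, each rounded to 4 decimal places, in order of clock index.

Answer: 28.5000 20.5000 19.0000

Derivation:
After op 1 tick(6): ref=6.0000 raw=[9.0000 9.0000 7.2000]
After op 2 tick(9): ref=15.0000 raw=[22.5000 22.5000 18.0000]
After op 3 sync(2): ref=15.0000 raw=[22.5000 22.5000 15.0000]
After op 4 tick(1): ref=16.0000 raw=[24.0000 24.0000 16.2000]
After op 5 sync(1): ref=16.0000 raw=[24.0000 16.0000 16.2000]
After op 6 tick(3): ref=19.0000 raw=[28.5000 20.5000 19.8000]
After op 7 sync(2): ref=19.0000 raw=[28.5000 20.5000 19.0000]
Wrap final raw readings (mod 60): 28.5000 mod 60 = 28.5000; 20.5000 mod 60 = 20.5000; 19.0000 mod 60 = 19.0000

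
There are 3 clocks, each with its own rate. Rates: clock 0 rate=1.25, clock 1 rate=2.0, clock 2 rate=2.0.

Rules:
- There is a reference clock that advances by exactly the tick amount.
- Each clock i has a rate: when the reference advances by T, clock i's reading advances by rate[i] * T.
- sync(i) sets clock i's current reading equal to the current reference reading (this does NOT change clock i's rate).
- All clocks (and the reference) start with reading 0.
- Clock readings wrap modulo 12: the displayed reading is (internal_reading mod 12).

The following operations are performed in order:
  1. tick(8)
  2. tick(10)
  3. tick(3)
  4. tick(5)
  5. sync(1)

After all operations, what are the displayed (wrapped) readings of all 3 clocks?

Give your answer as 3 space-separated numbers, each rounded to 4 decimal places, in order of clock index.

After op 1 tick(8): ref=8.0000 raw=[10.0000 16.0000 16.0000]
After op 2 tick(10): ref=18.0000 raw=[22.5000 36.0000 36.0000]
After op 3 tick(3): ref=21.0000 raw=[26.2500 42.0000 42.0000]
After op 4 tick(5): ref=26.0000 raw=[32.5000 52.0000 52.0000]
After op 5 sync(1): ref=26.0000 raw=[32.5000 26.0000 52.0000]
Wrap final raw readings (mod 12): 32.5000 mod 12 = 8.5000; 26.0000 mod 12 = 2.0000; 52.0000 mod 12 = 4.0000

Answer: 8.5000 2.0000 4.0000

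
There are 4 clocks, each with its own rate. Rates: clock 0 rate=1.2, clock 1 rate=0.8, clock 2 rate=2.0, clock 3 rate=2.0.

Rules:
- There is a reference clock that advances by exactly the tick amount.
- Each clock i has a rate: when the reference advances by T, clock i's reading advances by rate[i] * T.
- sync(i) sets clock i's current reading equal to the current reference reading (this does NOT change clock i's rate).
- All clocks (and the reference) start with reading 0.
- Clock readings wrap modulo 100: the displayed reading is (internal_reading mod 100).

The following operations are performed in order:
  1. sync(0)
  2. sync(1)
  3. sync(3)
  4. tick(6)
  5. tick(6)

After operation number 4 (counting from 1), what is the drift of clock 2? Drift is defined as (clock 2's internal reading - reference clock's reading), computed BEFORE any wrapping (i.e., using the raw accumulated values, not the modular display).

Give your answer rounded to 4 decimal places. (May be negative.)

After op 1 sync(0): ref=0.0000 raw=[0.0000 0.0000 0.0000 0.0000]
After op 2 sync(1): ref=0.0000 raw=[0.0000 0.0000 0.0000 0.0000]
After op 3 sync(3): ref=0.0000 raw=[0.0000 0.0000 0.0000 0.0000]
After op 4 tick(6): ref=6.0000 raw=[7.2000 4.8000 12.0000 12.0000]
Drift of clock 2 after op 4: 12.0000 - 6.0000 = 6.0000

Answer: 6.0000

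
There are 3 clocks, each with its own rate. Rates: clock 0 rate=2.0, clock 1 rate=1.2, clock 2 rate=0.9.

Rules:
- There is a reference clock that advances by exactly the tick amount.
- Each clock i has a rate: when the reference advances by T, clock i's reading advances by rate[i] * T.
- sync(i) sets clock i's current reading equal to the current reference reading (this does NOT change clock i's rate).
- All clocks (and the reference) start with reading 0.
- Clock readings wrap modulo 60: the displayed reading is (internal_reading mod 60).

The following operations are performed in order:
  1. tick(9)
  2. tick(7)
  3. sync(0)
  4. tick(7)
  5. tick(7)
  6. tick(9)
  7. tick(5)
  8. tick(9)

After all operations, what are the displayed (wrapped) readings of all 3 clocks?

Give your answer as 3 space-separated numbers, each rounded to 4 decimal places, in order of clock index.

Answer: 30.0000 3.6000 47.7000

Derivation:
After op 1 tick(9): ref=9.0000 raw=[18.0000 10.8000 8.1000]
After op 2 tick(7): ref=16.0000 raw=[32.0000 19.2000 14.4000]
After op 3 sync(0): ref=16.0000 raw=[16.0000 19.2000 14.4000]
After op 4 tick(7): ref=23.0000 raw=[30.0000 27.6000 20.7000]
After op 5 tick(7): ref=30.0000 raw=[44.0000 36.0000 27.0000]
After op 6 tick(9): ref=39.0000 raw=[62.0000 46.8000 35.1000]
After op 7 tick(5): ref=44.0000 raw=[72.0000 52.8000 39.6000]
After op 8 tick(9): ref=53.0000 raw=[90.0000 63.6000 47.7000]
Wrap final raw readings (mod 60): 90.0000 mod 60 = 30.0000; 63.6000 mod 60 = 3.6000; 47.7000 mod 60 = 47.7000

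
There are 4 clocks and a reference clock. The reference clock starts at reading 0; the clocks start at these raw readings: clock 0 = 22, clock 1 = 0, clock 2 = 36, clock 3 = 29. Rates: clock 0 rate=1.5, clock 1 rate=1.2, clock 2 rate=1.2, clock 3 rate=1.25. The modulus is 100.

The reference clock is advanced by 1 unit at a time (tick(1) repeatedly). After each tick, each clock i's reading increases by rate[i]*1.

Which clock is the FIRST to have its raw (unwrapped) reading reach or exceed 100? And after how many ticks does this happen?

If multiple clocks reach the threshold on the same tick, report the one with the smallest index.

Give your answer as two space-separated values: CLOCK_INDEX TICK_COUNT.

clock 0: start=22, rate=1.5, needs 100-22 = 78; ticks = ceil(78/1.5) = ceil(52.0000) = 52; reading at tick 52 = 22 + 1.5*52 = 100.0000
clock 1: start=0, rate=1.2, needs 100-0 = 100; ticks = ceil(100/1.2) = ceil(83.3333) = 84; reading at tick 84 = 0 + 1.2*84 = 100.8000
clock 2: start=36, rate=1.2, needs 100-36 = 64; ticks = ceil(64/1.2) = ceil(53.3333) = 54; reading at tick 54 = 36 + 1.2*54 = 100.8000
clock 3: start=29, rate=1.25, needs 100-29 = 71; ticks = ceil(71/1.25) = ceil(56.8000) = 57; reading at tick 57 = 29 + 1.25*57 = 100.2500
Minimum tick count = 52; winners = [0]; smallest index = 0

Answer: 0 52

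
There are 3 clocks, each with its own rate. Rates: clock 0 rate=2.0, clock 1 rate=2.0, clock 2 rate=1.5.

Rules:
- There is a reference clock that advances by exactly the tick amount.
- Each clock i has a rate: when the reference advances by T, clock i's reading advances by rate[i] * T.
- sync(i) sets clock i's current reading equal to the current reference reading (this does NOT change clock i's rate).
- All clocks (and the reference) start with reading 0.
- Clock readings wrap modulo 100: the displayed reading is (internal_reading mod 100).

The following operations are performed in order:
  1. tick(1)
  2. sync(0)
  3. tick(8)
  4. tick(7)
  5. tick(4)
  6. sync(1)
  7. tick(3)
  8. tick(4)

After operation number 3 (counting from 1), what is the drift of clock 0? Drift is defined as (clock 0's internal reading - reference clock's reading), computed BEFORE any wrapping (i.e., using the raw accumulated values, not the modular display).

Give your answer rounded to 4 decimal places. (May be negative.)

Answer: 8.0000

Derivation:
After op 1 tick(1): ref=1.0000 raw=[2.0000 2.0000 1.5000]
After op 2 sync(0): ref=1.0000 raw=[1.0000 2.0000 1.5000]
After op 3 tick(8): ref=9.0000 raw=[17.0000 18.0000 13.5000]
Drift of clock 0 after op 3: 17.0000 - 9.0000 = 8.0000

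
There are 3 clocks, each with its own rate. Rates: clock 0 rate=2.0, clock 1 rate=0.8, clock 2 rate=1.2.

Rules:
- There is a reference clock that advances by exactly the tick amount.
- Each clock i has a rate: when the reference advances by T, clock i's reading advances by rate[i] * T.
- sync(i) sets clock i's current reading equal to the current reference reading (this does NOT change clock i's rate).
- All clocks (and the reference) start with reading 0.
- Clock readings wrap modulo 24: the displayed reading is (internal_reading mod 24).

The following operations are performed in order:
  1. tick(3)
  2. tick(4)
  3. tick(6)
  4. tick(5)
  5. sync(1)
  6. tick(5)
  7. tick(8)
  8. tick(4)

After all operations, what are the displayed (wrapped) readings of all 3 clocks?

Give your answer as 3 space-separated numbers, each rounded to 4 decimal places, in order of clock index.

After op 1 tick(3): ref=3.0000 raw=[6.0000 2.4000 3.6000]
After op 2 tick(4): ref=7.0000 raw=[14.0000 5.6000 8.4000]
After op 3 tick(6): ref=13.0000 raw=[26.0000 10.4000 15.6000]
After op 4 tick(5): ref=18.0000 raw=[36.0000 14.4000 21.6000]
After op 5 sync(1): ref=18.0000 raw=[36.0000 18.0000 21.6000]
After op 6 tick(5): ref=23.0000 raw=[46.0000 22.0000 27.6000]
After op 7 tick(8): ref=31.0000 raw=[62.0000 28.4000 37.2000]
After op 8 tick(4): ref=35.0000 raw=[70.0000 31.6000 42.0000]
Wrap final raw readings (mod 24): 70.0000 mod 24 = 22.0000; 31.6000 mod 24 = 7.6000; 42.0000 mod 24 = 18.0000

Answer: 22.0000 7.6000 18.0000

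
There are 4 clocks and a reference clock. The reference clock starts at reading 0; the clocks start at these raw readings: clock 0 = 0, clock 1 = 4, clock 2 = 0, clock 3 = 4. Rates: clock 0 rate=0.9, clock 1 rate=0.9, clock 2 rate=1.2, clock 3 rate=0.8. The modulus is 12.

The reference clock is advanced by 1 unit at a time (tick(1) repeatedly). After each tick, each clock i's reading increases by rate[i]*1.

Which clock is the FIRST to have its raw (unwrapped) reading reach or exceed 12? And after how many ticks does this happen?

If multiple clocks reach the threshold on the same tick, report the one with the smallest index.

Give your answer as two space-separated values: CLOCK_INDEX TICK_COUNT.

Answer: 1 9

Derivation:
clock 0: start=0, rate=0.9, needs 12-0 = 12; ticks = ceil(12/0.9) = ceil(13.3333) = 14; reading at tick 14 = 0 + 0.9*14 = 12.6000
clock 1: start=4, rate=0.9, needs 12-4 = 8; ticks = ceil(8/0.9) = ceil(8.8889) = 9; reading at tick 9 = 4 + 0.9*9 = 12.1000
clock 2: start=0, rate=1.2, needs 12-0 = 12; ticks = ceil(12/1.2) = ceil(10.0000) = 10; reading at tick 10 = 0 + 1.2*10 = 12.0000
clock 3: start=4, rate=0.8, needs 12-4 = 8; ticks = ceil(8/0.8) = ceil(10.0000) = 10; reading at tick 10 = 4 + 0.8*10 = 12.0000
Minimum tick count = 9; winners = [1]; smallest index = 1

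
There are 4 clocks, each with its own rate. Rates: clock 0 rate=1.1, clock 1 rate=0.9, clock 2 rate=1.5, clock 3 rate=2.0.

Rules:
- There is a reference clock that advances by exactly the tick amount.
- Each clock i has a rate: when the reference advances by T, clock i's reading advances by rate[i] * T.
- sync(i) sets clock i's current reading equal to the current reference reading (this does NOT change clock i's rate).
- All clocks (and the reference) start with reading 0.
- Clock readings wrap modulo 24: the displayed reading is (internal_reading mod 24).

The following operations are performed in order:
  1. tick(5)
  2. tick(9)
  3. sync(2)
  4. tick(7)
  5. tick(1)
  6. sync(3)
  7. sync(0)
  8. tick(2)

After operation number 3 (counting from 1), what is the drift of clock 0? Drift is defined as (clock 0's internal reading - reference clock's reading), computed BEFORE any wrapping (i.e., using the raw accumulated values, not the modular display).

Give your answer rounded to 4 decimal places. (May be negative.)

After op 1 tick(5): ref=5.0000 raw=[5.5000 4.5000 7.5000 10.0000]
After op 2 tick(9): ref=14.0000 raw=[15.4000 12.6000 21.0000 28.0000]
After op 3 sync(2): ref=14.0000 raw=[15.4000 12.6000 14.0000 28.0000]
Drift of clock 0 after op 3: 15.4000 - 14.0000 = 1.4000

Answer: 1.4000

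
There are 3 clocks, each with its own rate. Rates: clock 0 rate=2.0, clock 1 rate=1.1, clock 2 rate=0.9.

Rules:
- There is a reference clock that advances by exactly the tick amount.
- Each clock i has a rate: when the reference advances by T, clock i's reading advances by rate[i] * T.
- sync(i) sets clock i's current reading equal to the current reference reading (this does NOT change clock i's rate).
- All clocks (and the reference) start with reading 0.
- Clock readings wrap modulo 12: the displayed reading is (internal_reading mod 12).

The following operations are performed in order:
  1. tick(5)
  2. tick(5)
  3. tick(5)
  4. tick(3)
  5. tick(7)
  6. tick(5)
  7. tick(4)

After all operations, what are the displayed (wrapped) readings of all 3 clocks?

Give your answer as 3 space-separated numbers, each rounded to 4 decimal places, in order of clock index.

After op 1 tick(5): ref=5.0000 raw=[10.0000 5.5000 4.5000]
After op 2 tick(5): ref=10.0000 raw=[20.0000 11.0000 9.0000]
After op 3 tick(5): ref=15.0000 raw=[30.0000 16.5000 13.5000]
After op 4 tick(3): ref=18.0000 raw=[36.0000 19.8000 16.2000]
After op 5 tick(7): ref=25.0000 raw=[50.0000 27.5000 22.5000]
After op 6 tick(5): ref=30.0000 raw=[60.0000 33.0000 27.0000]
After op 7 tick(4): ref=34.0000 raw=[68.0000 37.4000 30.6000]
Wrap final raw readings (mod 12): 68.0000 mod 12 = 8.0000; 37.4000 mod 12 = 1.4000; 30.6000 mod 12 = 6.6000

Answer: 8.0000 1.4000 6.6000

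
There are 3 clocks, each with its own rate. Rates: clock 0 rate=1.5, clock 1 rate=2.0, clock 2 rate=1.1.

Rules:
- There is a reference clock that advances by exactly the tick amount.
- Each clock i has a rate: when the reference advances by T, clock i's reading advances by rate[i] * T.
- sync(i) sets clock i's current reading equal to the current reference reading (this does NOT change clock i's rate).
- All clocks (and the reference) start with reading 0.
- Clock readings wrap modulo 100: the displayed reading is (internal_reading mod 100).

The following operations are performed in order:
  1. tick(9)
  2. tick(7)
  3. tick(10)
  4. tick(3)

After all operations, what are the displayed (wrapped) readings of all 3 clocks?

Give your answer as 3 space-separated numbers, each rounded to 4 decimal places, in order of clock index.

After op 1 tick(9): ref=9.0000 raw=[13.5000 18.0000 9.9000]
After op 2 tick(7): ref=16.0000 raw=[24.0000 32.0000 17.6000]
After op 3 tick(10): ref=26.0000 raw=[39.0000 52.0000 28.6000]
After op 4 tick(3): ref=29.0000 raw=[43.5000 58.0000 31.9000]
Wrap final raw readings (mod 100): 43.5000 mod 100 = 43.5000; 58.0000 mod 100 = 58.0000; 31.9000 mod 100 = 31.9000

Answer: 43.5000 58.0000 31.9000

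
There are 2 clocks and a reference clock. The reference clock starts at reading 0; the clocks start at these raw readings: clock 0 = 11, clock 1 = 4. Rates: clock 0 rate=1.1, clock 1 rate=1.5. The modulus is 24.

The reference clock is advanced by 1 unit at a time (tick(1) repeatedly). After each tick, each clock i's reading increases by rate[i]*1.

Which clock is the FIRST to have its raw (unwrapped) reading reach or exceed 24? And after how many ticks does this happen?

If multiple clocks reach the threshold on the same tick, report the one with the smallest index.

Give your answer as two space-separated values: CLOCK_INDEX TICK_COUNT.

Answer: 0 12

Derivation:
clock 0: start=11, rate=1.1, needs 24-11 = 13; ticks = ceil(13/1.1) = ceil(11.8182) = 12; reading at tick 12 = 11 + 1.1*12 = 24.2000
clock 1: start=4, rate=1.5, needs 24-4 = 20; ticks = ceil(20/1.5) = ceil(13.3333) = 14; reading at tick 14 = 4 + 1.5*14 = 25.0000
Minimum tick count = 12; winners = [0]; smallest index = 0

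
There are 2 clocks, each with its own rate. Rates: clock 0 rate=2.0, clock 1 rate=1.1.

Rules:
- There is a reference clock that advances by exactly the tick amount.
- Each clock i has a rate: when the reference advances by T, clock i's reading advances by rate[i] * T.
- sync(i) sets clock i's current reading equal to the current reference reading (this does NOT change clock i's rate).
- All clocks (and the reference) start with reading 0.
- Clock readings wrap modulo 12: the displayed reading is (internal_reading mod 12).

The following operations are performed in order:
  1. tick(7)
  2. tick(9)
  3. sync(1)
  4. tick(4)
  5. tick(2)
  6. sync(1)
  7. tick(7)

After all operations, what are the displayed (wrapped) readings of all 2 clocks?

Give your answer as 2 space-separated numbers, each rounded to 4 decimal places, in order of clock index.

Answer: 10.0000 5.7000

Derivation:
After op 1 tick(7): ref=7.0000 raw=[14.0000 7.7000]
After op 2 tick(9): ref=16.0000 raw=[32.0000 17.6000]
After op 3 sync(1): ref=16.0000 raw=[32.0000 16.0000]
After op 4 tick(4): ref=20.0000 raw=[40.0000 20.4000]
After op 5 tick(2): ref=22.0000 raw=[44.0000 22.6000]
After op 6 sync(1): ref=22.0000 raw=[44.0000 22.0000]
After op 7 tick(7): ref=29.0000 raw=[58.0000 29.7000]
Wrap final raw readings (mod 12): 58.0000 mod 12 = 10.0000; 29.7000 mod 12 = 5.7000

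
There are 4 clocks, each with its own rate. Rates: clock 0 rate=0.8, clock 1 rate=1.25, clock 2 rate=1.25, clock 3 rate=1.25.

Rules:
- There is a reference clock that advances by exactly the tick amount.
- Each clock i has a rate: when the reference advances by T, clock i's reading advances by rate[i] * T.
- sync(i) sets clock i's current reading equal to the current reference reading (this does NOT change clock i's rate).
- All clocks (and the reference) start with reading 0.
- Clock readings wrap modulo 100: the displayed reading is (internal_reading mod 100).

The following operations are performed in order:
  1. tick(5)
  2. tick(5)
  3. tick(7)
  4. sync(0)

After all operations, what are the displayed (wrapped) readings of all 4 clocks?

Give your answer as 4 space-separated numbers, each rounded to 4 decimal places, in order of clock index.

After op 1 tick(5): ref=5.0000 raw=[4.0000 6.2500 6.2500 6.2500]
After op 2 tick(5): ref=10.0000 raw=[8.0000 12.5000 12.5000 12.5000]
After op 3 tick(7): ref=17.0000 raw=[13.6000 21.2500 21.2500 21.2500]
After op 4 sync(0): ref=17.0000 raw=[17.0000 21.2500 21.2500 21.2500]
Wrap final raw readings (mod 100): 17.0000 mod 100 = 17.0000; 21.2500 mod 100 = 21.2500; 21.2500 mod 100 = 21.2500; 21.2500 mod 100 = 21.2500

Answer: 17.0000 21.2500 21.2500 21.2500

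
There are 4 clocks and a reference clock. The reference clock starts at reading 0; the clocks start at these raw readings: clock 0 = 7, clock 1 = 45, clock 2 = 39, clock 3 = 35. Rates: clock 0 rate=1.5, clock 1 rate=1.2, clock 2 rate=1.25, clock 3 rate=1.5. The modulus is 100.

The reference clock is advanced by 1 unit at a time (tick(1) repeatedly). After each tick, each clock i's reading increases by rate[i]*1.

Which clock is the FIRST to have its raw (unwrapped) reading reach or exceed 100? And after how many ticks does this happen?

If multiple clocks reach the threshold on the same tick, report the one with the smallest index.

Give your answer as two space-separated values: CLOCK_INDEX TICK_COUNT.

Answer: 3 44

Derivation:
clock 0: start=7, rate=1.5, needs 100-7 = 93; ticks = ceil(93/1.5) = ceil(62.0000) = 62; reading at tick 62 = 7 + 1.5*62 = 100.0000
clock 1: start=45, rate=1.2, needs 100-45 = 55; ticks = ceil(55/1.2) = ceil(45.8333) = 46; reading at tick 46 = 45 + 1.2*46 = 100.2000
clock 2: start=39, rate=1.25, needs 100-39 = 61; ticks = ceil(61/1.25) = ceil(48.8000) = 49; reading at tick 49 = 39 + 1.25*49 = 100.2500
clock 3: start=35, rate=1.5, needs 100-35 = 65; ticks = ceil(65/1.5) = ceil(43.3333) = 44; reading at tick 44 = 35 + 1.5*44 = 101.0000
Minimum tick count = 44; winners = [3]; smallest index = 3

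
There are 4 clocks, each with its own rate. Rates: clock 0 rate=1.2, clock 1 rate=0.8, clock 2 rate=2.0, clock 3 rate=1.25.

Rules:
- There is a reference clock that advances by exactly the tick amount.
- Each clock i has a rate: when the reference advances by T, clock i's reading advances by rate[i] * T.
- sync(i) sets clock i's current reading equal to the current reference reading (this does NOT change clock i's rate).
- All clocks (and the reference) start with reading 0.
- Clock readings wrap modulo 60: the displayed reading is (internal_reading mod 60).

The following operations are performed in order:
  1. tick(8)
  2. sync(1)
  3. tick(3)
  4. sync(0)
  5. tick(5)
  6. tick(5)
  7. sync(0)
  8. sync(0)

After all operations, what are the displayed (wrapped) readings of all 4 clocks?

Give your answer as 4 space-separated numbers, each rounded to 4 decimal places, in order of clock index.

Answer: 21.0000 18.4000 42.0000 26.2500

Derivation:
After op 1 tick(8): ref=8.0000 raw=[9.6000 6.4000 16.0000 10.0000]
After op 2 sync(1): ref=8.0000 raw=[9.6000 8.0000 16.0000 10.0000]
After op 3 tick(3): ref=11.0000 raw=[13.2000 10.4000 22.0000 13.7500]
After op 4 sync(0): ref=11.0000 raw=[11.0000 10.4000 22.0000 13.7500]
After op 5 tick(5): ref=16.0000 raw=[17.0000 14.4000 32.0000 20.0000]
After op 6 tick(5): ref=21.0000 raw=[23.0000 18.4000 42.0000 26.2500]
After op 7 sync(0): ref=21.0000 raw=[21.0000 18.4000 42.0000 26.2500]
After op 8 sync(0): ref=21.0000 raw=[21.0000 18.4000 42.0000 26.2500]
Wrap final raw readings (mod 60): 21.0000 mod 60 = 21.0000; 18.4000 mod 60 = 18.4000; 42.0000 mod 60 = 42.0000; 26.2500 mod 60 = 26.2500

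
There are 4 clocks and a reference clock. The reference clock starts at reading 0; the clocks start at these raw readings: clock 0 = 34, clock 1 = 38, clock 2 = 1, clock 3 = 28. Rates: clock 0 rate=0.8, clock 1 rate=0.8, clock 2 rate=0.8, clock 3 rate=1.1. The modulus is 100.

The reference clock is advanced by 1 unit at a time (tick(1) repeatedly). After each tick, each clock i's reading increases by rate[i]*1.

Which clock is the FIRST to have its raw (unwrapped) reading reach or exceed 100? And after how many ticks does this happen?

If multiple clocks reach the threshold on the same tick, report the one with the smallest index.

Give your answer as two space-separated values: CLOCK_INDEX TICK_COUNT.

clock 0: start=34, rate=0.8, needs 100-34 = 66; ticks = ceil(66/0.8) = ceil(82.5000) = 83; reading at tick 83 = 34 + 0.8*83 = 100.4000
clock 1: start=38, rate=0.8, needs 100-38 = 62; ticks = ceil(62/0.8) = ceil(77.5000) = 78; reading at tick 78 = 38 + 0.8*78 = 100.4000
clock 2: start=1, rate=0.8, needs 100-1 = 99; ticks = ceil(99/0.8) = ceil(123.7500) = 124; reading at tick 124 = 1 + 0.8*124 = 100.2000
clock 3: start=28, rate=1.1, needs 100-28 = 72; ticks = ceil(72/1.1) = ceil(65.4545) = 66; reading at tick 66 = 28 + 1.1*66 = 100.6000
Minimum tick count = 66; winners = [3]; smallest index = 3

Answer: 3 66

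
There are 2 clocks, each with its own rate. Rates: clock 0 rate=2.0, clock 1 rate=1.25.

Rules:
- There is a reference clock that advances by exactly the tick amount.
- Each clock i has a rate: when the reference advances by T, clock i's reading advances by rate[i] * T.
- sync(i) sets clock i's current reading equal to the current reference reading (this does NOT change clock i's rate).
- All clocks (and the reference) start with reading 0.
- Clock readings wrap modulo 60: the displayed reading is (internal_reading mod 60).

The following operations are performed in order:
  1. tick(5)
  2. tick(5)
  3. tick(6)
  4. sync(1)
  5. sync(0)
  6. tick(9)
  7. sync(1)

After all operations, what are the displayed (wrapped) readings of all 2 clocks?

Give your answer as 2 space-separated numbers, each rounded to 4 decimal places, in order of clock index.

Answer: 34.0000 25.0000

Derivation:
After op 1 tick(5): ref=5.0000 raw=[10.0000 6.2500]
After op 2 tick(5): ref=10.0000 raw=[20.0000 12.5000]
After op 3 tick(6): ref=16.0000 raw=[32.0000 20.0000]
After op 4 sync(1): ref=16.0000 raw=[32.0000 16.0000]
After op 5 sync(0): ref=16.0000 raw=[16.0000 16.0000]
After op 6 tick(9): ref=25.0000 raw=[34.0000 27.2500]
After op 7 sync(1): ref=25.0000 raw=[34.0000 25.0000]
Wrap final raw readings (mod 60): 34.0000 mod 60 = 34.0000; 25.0000 mod 60 = 25.0000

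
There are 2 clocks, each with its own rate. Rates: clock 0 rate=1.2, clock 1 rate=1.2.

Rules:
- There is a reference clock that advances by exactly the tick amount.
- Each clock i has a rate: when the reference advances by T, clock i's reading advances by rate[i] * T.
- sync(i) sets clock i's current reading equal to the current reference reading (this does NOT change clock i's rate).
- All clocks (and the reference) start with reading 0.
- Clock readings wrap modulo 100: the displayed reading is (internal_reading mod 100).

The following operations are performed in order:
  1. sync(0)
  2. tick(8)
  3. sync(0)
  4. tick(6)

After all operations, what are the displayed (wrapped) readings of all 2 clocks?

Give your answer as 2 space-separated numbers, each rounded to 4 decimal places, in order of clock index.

Answer: 15.2000 16.8000

Derivation:
After op 1 sync(0): ref=0.0000 raw=[0.0000 0.0000]
After op 2 tick(8): ref=8.0000 raw=[9.6000 9.6000]
After op 3 sync(0): ref=8.0000 raw=[8.0000 9.6000]
After op 4 tick(6): ref=14.0000 raw=[15.2000 16.8000]
Wrap final raw readings (mod 100): 15.2000 mod 100 = 15.2000; 16.8000 mod 100 = 16.8000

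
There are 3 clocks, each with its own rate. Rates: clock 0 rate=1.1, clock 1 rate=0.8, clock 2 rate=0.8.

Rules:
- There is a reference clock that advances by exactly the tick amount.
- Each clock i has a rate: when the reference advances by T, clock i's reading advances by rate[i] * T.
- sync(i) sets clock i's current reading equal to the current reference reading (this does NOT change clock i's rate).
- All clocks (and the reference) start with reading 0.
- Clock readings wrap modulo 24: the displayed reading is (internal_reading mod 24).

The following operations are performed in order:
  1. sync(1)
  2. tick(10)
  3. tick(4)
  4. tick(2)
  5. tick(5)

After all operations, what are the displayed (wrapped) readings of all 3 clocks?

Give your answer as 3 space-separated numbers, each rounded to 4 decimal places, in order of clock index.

Answer: 23.1000 16.8000 16.8000

Derivation:
After op 1 sync(1): ref=0.0000 raw=[0.0000 0.0000 0.0000]
After op 2 tick(10): ref=10.0000 raw=[11.0000 8.0000 8.0000]
After op 3 tick(4): ref=14.0000 raw=[15.4000 11.2000 11.2000]
After op 4 tick(2): ref=16.0000 raw=[17.6000 12.8000 12.8000]
After op 5 tick(5): ref=21.0000 raw=[23.1000 16.8000 16.8000]
Wrap final raw readings (mod 24): 23.1000 mod 24 = 23.1000; 16.8000 mod 24 = 16.8000; 16.8000 mod 24 = 16.8000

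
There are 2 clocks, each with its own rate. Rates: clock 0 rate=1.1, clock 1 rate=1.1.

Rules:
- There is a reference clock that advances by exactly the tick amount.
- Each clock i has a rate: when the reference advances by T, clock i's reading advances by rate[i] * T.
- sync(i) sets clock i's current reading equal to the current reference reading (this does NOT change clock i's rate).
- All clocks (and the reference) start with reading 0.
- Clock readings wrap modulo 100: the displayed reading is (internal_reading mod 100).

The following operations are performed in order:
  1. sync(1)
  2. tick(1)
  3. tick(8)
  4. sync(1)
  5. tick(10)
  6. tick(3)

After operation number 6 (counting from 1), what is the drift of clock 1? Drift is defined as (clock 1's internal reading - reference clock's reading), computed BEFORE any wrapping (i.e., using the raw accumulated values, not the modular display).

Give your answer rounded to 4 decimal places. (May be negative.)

Answer: 1.3000

Derivation:
After op 1 sync(1): ref=0.0000 raw=[0.0000 0.0000]
After op 2 tick(1): ref=1.0000 raw=[1.1000 1.1000]
After op 3 tick(8): ref=9.0000 raw=[9.9000 9.9000]
After op 4 sync(1): ref=9.0000 raw=[9.9000 9.0000]
After op 5 tick(10): ref=19.0000 raw=[20.9000 20.0000]
After op 6 tick(3): ref=22.0000 raw=[24.2000 23.3000]
Drift of clock 1 after op 6: 23.3000 - 22.0000 = 1.3000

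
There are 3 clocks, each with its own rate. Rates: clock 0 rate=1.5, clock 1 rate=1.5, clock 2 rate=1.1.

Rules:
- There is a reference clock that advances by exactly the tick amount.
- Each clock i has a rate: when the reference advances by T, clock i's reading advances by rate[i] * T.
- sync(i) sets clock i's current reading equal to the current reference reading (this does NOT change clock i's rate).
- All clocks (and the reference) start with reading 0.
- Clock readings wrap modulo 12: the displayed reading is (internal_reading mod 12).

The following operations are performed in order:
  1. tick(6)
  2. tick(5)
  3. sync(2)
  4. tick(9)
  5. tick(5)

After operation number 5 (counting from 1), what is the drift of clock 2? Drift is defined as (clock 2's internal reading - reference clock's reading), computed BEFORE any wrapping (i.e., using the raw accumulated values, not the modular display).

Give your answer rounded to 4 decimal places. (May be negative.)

After op 1 tick(6): ref=6.0000 raw=[9.0000 9.0000 6.6000]
After op 2 tick(5): ref=11.0000 raw=[16.5000 16.5000 12.1000]
After op 3 sync(2): ref=11.0000 raw=[16.5000 16.5000 11.0000]
After op 4 tick(9): ref=20.0000 raw=[30.0000 30.0000 20.9000]
After op 5 tick(5): ref=25.0000 raw=[37.5000 37.5000 26.4000]
Drift of clock 2 after op 5: 26.4000 - 25.0000 = 1.4000

Answer: 1.4000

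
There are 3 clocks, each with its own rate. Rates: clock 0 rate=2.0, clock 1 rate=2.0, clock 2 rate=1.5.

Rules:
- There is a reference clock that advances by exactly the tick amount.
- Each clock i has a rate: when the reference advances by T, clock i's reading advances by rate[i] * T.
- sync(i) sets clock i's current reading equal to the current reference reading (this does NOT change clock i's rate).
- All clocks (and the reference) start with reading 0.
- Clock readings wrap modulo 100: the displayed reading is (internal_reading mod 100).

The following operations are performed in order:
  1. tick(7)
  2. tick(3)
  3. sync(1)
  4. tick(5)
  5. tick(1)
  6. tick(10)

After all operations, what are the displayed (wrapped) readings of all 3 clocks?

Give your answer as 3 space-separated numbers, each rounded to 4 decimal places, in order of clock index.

After op 1 tick(7): ref=7.0000 raw=[14.0000 14.0000 10.5000]
After op 2 tick(3): ref=10.0000 raw=[20.0000 20.0000 15.0000]
After op 3 sync(1): ref=10.0000 raw=[20.0000 10.0000 15.0000]
After op 4 tick(5): ref=15.0000 raw=[30.0000 20.0000 22.5000]
After op 5 tick(1): ref=16.0000 raw=[32.0000 22.0000 24.0000]
After op 6 tick(10): ref=26.0000 raw=[52.0000 42.0000 39.0000]
Wrap final raw readings (mod 100): 52.0000 mod 100 = 52.0000; 42.0000 mod 100 = 42.0000; 39.0000 mod 100 = 39.0000

Answer: 52.0000 42.0000 39.0000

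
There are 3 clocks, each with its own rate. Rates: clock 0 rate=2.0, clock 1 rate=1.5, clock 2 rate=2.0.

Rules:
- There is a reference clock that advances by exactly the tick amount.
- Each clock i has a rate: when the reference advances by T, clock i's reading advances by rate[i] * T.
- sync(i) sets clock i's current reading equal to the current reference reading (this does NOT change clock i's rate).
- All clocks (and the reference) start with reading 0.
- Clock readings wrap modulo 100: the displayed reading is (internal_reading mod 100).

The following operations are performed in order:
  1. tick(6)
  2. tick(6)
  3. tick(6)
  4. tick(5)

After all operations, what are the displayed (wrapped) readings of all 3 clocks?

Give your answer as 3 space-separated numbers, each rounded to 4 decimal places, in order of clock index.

Answer: 46.0000 34.5000 46.0000

Derivation:
After op 1 tick(6): ref=6.0000 raw=[12.0000 9.0000 12.0000]
After op 2 tick(6): ref=12.0000 raw=[24.0000 18.0000 24.0000]
After op 3 tick(6): ref=18.0000 raw=[36.0000 27.0000 36.0000]
After op 4 tick(5): ref=23.0000 raw=[46.0000 34.5000 46.0000]
Wrap final raw readings (mod 100): 46.0000 mod 100 = 46.0000; 34.5000 mod 100 = 34.5000; 46.0000 mod 100 = 46.0000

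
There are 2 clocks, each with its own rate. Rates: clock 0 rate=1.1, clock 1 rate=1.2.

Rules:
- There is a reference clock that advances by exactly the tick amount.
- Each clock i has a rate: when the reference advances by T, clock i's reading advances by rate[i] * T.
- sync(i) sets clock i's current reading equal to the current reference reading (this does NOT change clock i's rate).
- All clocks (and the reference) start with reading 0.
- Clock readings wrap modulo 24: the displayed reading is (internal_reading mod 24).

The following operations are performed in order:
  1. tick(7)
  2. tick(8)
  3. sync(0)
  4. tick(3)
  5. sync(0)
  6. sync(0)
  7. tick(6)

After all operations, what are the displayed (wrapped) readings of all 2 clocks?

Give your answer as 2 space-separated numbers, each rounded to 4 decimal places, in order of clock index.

After op 1 tick(7): ref=7.0000 raw=[7.7000 8.4000]
After op 2 tick(8): ref=15.0000 raw=[16.5000 18.0000]
After op 3 sync(0): ref=15.0000 raw=[15.0000 18.0000]
After op 4 tick(3): ref=18.0000 raw=[18.3000 21.6000]
After op 5 sync(0): ref=18.0000 raw=[18.0000 21.6000]
After op 6 sync(0): ref=18.0000 raw=[18.0000 21.6000]
After op 7 tick(6): ref=24.0000 raw=[24.6000 28.8000]
Wrap final raw readings (mod 24): 24.6000 mod 24 = 0.6000; 28.8000 mod 24 = 4.8000

Answer: 0.6000 4.8000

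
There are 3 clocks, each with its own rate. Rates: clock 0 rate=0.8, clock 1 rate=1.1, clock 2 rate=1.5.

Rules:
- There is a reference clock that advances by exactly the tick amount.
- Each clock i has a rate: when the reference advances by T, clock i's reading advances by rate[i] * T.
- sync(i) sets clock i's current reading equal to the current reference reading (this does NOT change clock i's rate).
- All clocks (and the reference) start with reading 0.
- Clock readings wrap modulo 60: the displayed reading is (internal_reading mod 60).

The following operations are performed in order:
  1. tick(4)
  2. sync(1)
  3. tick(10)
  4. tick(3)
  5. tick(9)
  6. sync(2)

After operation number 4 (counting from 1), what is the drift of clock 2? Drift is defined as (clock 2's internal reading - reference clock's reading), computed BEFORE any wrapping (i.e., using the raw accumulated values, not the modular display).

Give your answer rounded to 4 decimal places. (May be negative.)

After op 1 tick(4): ref=4.0000 raw=[3.2000 4.4000 6.0000]
After op 2 sync(1): ref=4.0000 raw=[3.2000 4.0000 6.0000]
After op 3 tick(10): ref=14.0000 raw=[11.2000 15.0000 21.0000]
After op 4 tick(3): ref=17.0000 raw=[13.6000 18.3000 25.5000]
Drift of clock 2 after op 4: 25.5000 - 17.0000 = 8.5000

Answer: 8.5000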